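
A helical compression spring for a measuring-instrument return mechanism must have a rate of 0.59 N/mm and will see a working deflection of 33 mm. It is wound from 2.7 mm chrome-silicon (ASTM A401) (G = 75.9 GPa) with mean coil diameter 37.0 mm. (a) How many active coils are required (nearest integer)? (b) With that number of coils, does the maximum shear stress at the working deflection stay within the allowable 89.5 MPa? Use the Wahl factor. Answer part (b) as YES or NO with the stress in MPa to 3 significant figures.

(a) 17 coils; (b) NO, τ_max = 102 MPa

N_a = Gd⁴/(8D³k) = (75.9×10³)(2.7⁴)/(8·37.0³·0.59) = 16.87 → N_a = 17
Actual rate k = Gd⁴/(8D³·17) = 0.58553 N/mm
Working load F = kδ = 0.58553·33 = 19.323 N
C = 37.0/2.7 = 13.7037; K_W = (4C−1)/(4C−4)+0.615/C = 1.1039
τ_max = K_W·8FD/(πd³) = 1.1039·92.495 = 102.11 MPa
τ_max > 89.5 MPa → exceeds allowable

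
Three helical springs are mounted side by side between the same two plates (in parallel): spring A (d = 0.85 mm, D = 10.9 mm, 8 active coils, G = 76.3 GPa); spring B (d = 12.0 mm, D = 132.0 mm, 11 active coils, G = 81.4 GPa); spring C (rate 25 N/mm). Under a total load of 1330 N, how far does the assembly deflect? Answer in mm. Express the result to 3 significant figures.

39.3 mm

k_A = Gd⁴/(8D³N_a) = (76.3×10³)(0.85⁴)/(8·10.9³·8) = 0.48055 N/mm
k_B = Gd⁴/(8D³N_a) = (81.4×10³)(12.0⁴)/(8·132.0³·11) = 8.3396 N/mm
Parallel: k_eq = 0.48055 + 8.3396 + 25 = 33.82 N/mm
δ = F/k_eq = 1330/33.82 = 39.326 mm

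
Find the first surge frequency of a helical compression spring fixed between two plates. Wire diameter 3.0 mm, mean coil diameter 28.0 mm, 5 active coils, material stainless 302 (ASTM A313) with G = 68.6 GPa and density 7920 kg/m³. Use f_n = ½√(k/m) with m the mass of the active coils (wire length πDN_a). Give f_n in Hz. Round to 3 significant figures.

253 Hz

k = Gd⁴/(8D³N_a) = (68.6×10³)(3.0⁴)/(8·28.0³·5) = 6.3281 N/mm = 6328.1 N/m
Wire length L = πDN_a = π·28.0·5 = 439.82 mm
m = ρ·(πd²/4)·L = 7920 × 7.0686×10⁻⁶ m² × 0.43982 m = 0.024623 kg
f_n = ½√(k/m) = 0.5·√(6328.1/0.024623) = 0.5·√(2.57e+05) = 253.48 Hz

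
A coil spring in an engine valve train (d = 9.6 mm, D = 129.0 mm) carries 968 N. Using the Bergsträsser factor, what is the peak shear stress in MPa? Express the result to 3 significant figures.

Spring index C = D/d = 129.0/9.6 = 13.4375
K_B = (4C+2)/(4C−3) = 55.750/50.750 = 1.0985
τ₀ = 8FD/(πd³) = 8·968·129.0/(π·9.6³) = 998976/2779.5 = 359.41 MPa
τ_max = K·τ₀ = 1.0985 × 359.41 = 394.82 MPa

395 MPa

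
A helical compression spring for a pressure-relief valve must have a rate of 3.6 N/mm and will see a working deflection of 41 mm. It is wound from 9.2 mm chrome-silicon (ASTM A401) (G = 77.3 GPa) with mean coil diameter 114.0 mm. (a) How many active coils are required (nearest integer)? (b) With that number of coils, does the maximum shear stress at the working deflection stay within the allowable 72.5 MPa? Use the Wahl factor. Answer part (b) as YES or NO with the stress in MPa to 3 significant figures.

(a) 13 coils; (b) YES, τ_max = 61.3 MPa

N_a = Gd⁴/(8D³k) = (77.3×10³)(9.2⁴)/(8·114.0³·3.6) = 12.98 → N_a = 13
Actual rate k = Gd⁴/(8D³·13) = 3.594 N/mm
Working load F = kδ = 3.594·41 = 147.36 N
C = 114.0/9.2 = 12.3913; K_W = (4C−1)/(4C−4)+0.615/C = 1.1155
τ_max = K_W·8FD/(πd³) = 1.1155·54.935 = 61.278 MPa
τ_max ≤ 72.5 MPa → acceptable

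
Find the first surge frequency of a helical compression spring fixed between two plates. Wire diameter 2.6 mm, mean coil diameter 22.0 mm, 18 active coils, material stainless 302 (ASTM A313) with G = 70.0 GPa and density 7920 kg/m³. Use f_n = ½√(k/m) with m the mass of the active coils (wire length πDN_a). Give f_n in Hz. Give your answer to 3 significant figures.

k = Gd⁴/(8D³N_a) = (70.0×10³)(2.6⁴)/(8·22.0³·18) = 2.0862 N/mm = 2086.2 N/m
Wire length L = πDN_a = π·22.0·18 = 1244.1 mm
m = ρ·(πd²/4)·L = 7920 × 5.3093×10⁻⁶ m² × 1.2441 m = 0.052313 kg
f_n = ½√(k/m) = 0.5·√(2086.2/0.052313) = 0.5·√(39880) = 99.85 Hz

99.8 Hz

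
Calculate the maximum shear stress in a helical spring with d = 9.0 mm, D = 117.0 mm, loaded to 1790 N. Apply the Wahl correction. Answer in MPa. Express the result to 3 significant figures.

812 MPa

Spring index C = D/d = 117.0/9.0 = 13.0000
K_W = (4C−1)/(4C−4) + 0.615/C = 51.000/48.000 + 0.0473 = 1.1098
τ₀ = 8FD/(πd³) = 8·1790·117.0/(π·9.0³) = 1.67544e+06/2290.2 = 731.56 MPa
τ_max = K·τ₀ = 1.1098 × 731.56 = 811.89 MPa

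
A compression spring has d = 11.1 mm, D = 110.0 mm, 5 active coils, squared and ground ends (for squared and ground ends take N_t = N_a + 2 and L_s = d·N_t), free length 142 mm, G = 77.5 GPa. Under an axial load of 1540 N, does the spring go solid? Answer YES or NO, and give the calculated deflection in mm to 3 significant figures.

YES, δ = 69.7 mm

k = Gd⁴/(8D³N_a) = (77.5×10³)(11.1⁴)/(8·110.0³·5) = 22.098 N/mm
N_t = 7; L_s = 11.1·7 = 77.7 mm; δ_solid = L₀ − L_s = 142 − 77.7 = 64.3 mm
δ = F/k = 1540/22.098 = 69.689 mm
δ ≥ δ_solid → spring goes solid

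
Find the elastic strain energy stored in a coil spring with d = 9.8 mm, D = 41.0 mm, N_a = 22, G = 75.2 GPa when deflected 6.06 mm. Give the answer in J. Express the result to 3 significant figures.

k = Gd⁴/(8D³N_a) = (75.2×10³)(9.8⁴)/(8·41.0³·22) = 57.182 N/mm
U = ½kδ² = 0.5 × 57.182 × 6.06² = 1050 N·mm = 1.05 J

1.05 J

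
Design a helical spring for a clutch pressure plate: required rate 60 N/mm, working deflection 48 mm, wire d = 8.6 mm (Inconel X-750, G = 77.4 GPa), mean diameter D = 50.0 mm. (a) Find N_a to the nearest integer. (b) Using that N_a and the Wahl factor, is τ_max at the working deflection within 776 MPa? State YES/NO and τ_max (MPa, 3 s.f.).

N_a = Gd⁴/(8D³k) = (77.4×10³)(8.6⁴)/(8·50.0³·60) = 7.056 → N_a = 7
Actual rate k = Gd⁴/(8D³·7) = 60.483 N/mm
Working load F = kδ = 60.483·48 = 2903.2 N
C = 50.0/8.6 = 5.8140; K_W = (4C−1)/(4C−4)+0.615/C = 1.2616
τ_max = K_W·8FD/(πd³) = 1.2616·581.16 = 733.17 MPa
τ_max ≤ 776 MPa → acceptable

(a) 7 coils; (b) YES, τ_max = 733 MPa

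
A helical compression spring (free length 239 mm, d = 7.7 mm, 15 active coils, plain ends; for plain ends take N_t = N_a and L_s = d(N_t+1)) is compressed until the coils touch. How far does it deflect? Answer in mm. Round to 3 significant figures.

116 mm

N_t = 15; L_s = 7.7·16 = 123.2 mm
δ_solid = L₀ − L_s = 239 − 123.2 = 115.8 mm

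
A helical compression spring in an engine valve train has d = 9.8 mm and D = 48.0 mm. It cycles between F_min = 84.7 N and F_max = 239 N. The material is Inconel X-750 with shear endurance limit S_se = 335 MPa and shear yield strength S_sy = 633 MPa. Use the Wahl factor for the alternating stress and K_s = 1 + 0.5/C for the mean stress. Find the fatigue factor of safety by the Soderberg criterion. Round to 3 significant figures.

C = D/d = 48.0/9.8 = 4.8980; K_W = (4C−1)/(4C−4)+0.615/C = 1.3180; K_s = 1+0.5/C = 1.1021
F_a = (F_max−F_min)/2 = 77.15 N; F_m = (F_max+F_min)/2 = 161.85 N
τ_a = K_W·8F_aD/(πd³) = 1.3180 × 10.019 = 13.205 MPa
τ_m = K_s·8F_mD/(πd³) = 1.1021 × 21.019 = 23.165 MPa
Soderberg: 1/n_f = τ_a/S_se + τ_m/S_sy = 13.205/335 + 23.165/633 = 0.03942 + 0.03660 = 0.076014
n_f = 1/0.076014 = 13.16

13.2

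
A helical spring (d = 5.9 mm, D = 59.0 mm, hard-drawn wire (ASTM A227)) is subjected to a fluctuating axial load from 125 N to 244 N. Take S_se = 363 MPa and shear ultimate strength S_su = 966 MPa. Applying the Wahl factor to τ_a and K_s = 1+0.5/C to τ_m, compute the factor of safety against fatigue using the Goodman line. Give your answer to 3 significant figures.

C = D/d = 59.0/5.9 = 10.0000; K_W = (4C−1)/(4C−4)+0.615/C = 1.1448; K_s = 1+0.5/C = 1.0500
F_a = (F_max−F_min)/2 = 59.5 N; F_m = (F_max+F_min)/2 = 184.5 N
τ_a = K_W·8F_aD/(πd³) = 1.1448 × 43.526 = 49.831 MPa
τ_m = K_s·8F_mD/(πd³) = 1.0500 × 134.97 = 141.72 MPa
Goodman: 1/n_f = τ_a/S_se + τ_m/S_su = 49.831/363 + 141.72/966 = 0.13727 + 0.14670 = 0.28398
n_f = 1/0.28398 = 3.521

3.52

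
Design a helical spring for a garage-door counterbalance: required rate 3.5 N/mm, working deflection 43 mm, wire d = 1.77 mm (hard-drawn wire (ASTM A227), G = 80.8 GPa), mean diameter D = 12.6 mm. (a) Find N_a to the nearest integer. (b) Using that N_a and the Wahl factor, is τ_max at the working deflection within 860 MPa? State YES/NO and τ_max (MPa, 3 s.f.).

N_a = Gd⁴/(8D³k) = (80.8×10³)(1.77⁴)/(8·12.6³·3.5) = 14.16 → N_a = 14
Actual rate k = Gd⁴/(8D³·14) = 3.5398 N/mm
Working load F = kδ = 3.5398·43 = 152.21 N
C = 12.6/1.77 = 7.1186; K_W = (4C−1)/(4C−4)+0.615/C = 1.2090
τ_max = K_W·8FD/(πd³) = 1.2090·880.71 = 1064.8 MPa
τ_max > 860 MPa → exceeds allowable

(a) 14 coils; (b) NO, τ_max = 1060 MPa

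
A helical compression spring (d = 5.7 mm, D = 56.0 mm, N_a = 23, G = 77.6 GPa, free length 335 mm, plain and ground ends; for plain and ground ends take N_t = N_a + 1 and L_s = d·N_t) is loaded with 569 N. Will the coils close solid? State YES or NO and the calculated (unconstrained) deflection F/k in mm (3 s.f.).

k = Gd⁴/(8D³N_a) = (77.6×10³)(5.7⁴)/(8·56.0³·23) = 2.535 N/mm
N_t = 24; L_s = 5.7·24 = 136.8 mm; δ_solid = L₀ − L_s = 335 − 136.8 = 198.2 mm
δ = F/k = 569/2.535 = 224.46 mm
δ ≥ δ_solid → spring goes solid

YES, δ = 224 mm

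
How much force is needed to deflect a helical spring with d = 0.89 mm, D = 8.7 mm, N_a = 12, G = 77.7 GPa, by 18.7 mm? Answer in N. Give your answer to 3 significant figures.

k = Gd⁴/(8D³N_a) = (77.7×10³)(0.89⁴)/(8·8.7³·12) = 0.77117 N/mm
F = k·δ = 0.77117 × 18.7 = 14.421 N

14.4 N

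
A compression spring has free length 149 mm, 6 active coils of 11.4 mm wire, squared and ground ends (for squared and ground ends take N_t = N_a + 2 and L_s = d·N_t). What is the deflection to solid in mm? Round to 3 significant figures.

57.8 mm

N_t = 8; L_s = 11.4·8 = 91.2 mm
δ_solid = L₀ − L_s = 149 − 91.2 = 57.8 mm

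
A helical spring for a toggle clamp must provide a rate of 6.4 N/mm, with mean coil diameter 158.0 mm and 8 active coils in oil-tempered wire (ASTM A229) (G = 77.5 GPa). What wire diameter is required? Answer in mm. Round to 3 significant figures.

d = (8D³N_a·k / G)^(1/4) = (8·158.0³·8·6.4 / (77.5×10³))^0.25
  = (20846)^0.25 = 12.0159 mm

12.0 mm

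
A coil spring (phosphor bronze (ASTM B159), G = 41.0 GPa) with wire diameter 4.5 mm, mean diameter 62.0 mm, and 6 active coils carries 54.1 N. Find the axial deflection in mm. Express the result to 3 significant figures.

36.8 mm

k = Gd⁴/(8D³N_a) = (41.0×10³)(4.5⁴)/(8·62.0³·6) = 1.4697 N/mm
δ = F/k = 54.1 / 1.4697 = 36.811 mm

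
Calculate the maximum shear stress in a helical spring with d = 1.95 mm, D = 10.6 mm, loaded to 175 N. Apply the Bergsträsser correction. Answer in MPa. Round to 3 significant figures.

807 MPa

Spring index C = D/d = 10.6/1.95 = 5.4359
K_B = (4C+2)/(4C−3) = 23.744/18.744 = 1.2668
τ₀ = 8FD/(πd³) = 8·175·10.6/(π·1.95³) = 14840/23.295 = 637.06 MPa
τ_max = K·τ₀ = 1.2668 × 637.06 = 807 MPa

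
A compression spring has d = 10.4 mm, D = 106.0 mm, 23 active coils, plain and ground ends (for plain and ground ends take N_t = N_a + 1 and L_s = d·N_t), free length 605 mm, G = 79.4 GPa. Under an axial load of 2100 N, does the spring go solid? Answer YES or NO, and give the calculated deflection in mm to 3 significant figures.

YES, δ = 495 mm

k = Gd⁴/(8D³N_a) = (79.4×10³)(10.4⁴)/(8·106.0³·23) = 4.2386 N/mm
N_t = 24; L_s = 10.4·24 = 249.6 mm; δ_solid = L₀ − L_s = 605 − 249.6 = 355.4 mm
δ = F/k = 2100/4.2386 = 495.45 mm
δ ≥ δ_solid → spring goes solid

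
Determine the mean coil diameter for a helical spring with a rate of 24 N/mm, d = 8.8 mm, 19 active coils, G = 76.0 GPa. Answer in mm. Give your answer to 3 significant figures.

50.0 mm

D = (Gd⁴/(8N_a·k))^(1/3) = (76.0×10³·8.8⁴/(8·19·24))^(1/3)
  = (124937)^(1/3) = 49.9915 mm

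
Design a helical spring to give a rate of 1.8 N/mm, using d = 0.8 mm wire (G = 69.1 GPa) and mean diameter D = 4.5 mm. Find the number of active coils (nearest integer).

22

N_a = Gd⁴/(8D³k) = (69.1×10³ × 0.8⁴)/(8 × 4.5³ × 1.8)
    = 28303.4 / 1312.2 = 21.57 → 22 coils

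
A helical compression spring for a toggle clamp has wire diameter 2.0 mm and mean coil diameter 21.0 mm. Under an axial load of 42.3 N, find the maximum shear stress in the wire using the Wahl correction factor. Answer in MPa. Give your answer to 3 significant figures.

Spring index C = D/d = 21.0/2.0 = 10.5000
K_W = (4C−1)/(4C−4) + 0.615/C = 41.000/38.000 + 0.0586 = 1.1375
τ₀ = 8FD/(πd³) = 8·42.3·21.0/(π·2.0³) = 7106.4/25.133 = 282.75 MPa
τ_max = K·τ₀ = 1.1375 × 282.75 = 321.64 MPa

322 MPa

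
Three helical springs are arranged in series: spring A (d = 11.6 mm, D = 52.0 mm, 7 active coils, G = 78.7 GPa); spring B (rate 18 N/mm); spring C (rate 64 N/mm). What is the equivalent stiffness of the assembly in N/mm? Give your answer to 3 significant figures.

k_A = Gd⁴/(8D³N_a) = (78.7×10³)(11.6⁴)/(8·52.0³·7) = 180.97 N/mm
Series: 1/k_eq = 1/180.97 + 1/18 + 1/64 = 0.076706; k_eq = 13.037 N/mm

13.0 N/mm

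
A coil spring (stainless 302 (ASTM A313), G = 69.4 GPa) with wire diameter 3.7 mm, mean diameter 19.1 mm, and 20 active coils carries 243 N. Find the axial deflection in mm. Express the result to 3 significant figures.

20.8 mm

k = Gd⁴/(8D³N_a) = (69.4×10³)(3.7⁴)/(8·19.1³·20) = 11.667 N/mm
δ = F/k = 243 / 11.667 = 20.829 mm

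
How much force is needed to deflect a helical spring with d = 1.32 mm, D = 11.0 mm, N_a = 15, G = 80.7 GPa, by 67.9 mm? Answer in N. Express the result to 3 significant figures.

104 N

k = Gd⁴/(8D³N_a) = (80.7×10³)(1.32⁴)/(8·11.0³·15) = 1.5339 N/mm
F = k·δ = 1.5339 × 67.9 = 104.15 N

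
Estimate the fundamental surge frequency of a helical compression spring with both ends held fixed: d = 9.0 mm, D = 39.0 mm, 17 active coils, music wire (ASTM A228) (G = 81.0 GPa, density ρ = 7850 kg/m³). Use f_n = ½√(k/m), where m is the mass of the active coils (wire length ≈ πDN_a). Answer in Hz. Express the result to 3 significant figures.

k = Gd⁴/(8D³N_a) = (81.0×10³)(9.0⁴)/(8·39.0³·17) = 65.875 N/mm = 65875 N/m
Wire length L = πDN_a = π·39.0·17 = 2082.9 mm
m = ρ·(πd²/4)·L = 7850 × 63.617×10⁻⁶ m² × 2.0829 m = 1.0402 kg
f_n = ½√(k/m) = 0.5·√(65875/1.0402) = 0.5·√(63331) = 125.83 Hz

126 Hz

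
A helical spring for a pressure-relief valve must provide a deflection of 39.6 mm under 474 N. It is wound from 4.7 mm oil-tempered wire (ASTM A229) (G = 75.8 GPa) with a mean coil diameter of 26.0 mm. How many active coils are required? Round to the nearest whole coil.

22

Required rate k = F/δ = 474/39.6 = 11.97 N/mm
N_a = Gd⁴/(8D³k) = (75.8×10³ × 4.7⁴)/(8 × 26.0³ × 11.97)
    = 3.6988e+07 / 1.68304e+06 = 21.98 → 22 coils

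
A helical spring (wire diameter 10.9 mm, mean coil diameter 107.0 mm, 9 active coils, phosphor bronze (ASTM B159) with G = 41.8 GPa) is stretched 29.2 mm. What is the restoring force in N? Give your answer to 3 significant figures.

195 N

k = Gd⁴/(8D³N_a) = (41.8×10³)(10.9⁴)/(8·107.0³·9) = 6.6896 N/mm
F = k·δ = 6.6896 × 29.2 = 195.34 N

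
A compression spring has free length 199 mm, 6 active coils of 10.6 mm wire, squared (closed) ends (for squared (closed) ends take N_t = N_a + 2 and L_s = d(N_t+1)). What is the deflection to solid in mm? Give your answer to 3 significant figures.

N_t = 8; L_s = 10.6·9 = 95.4 mm
δ_solid = L₀ − L_s = 199 − 95.4 = 103.6 mm

104 mm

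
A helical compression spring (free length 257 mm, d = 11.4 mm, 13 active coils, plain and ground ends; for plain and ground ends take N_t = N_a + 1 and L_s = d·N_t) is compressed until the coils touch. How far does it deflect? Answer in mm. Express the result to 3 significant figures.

97.4 mm

N_t = 14; L_s = 11.4·14 = 159.6 mm
δ_solid = L₀ − L_s = 257 − 159.6 = 97.4 mm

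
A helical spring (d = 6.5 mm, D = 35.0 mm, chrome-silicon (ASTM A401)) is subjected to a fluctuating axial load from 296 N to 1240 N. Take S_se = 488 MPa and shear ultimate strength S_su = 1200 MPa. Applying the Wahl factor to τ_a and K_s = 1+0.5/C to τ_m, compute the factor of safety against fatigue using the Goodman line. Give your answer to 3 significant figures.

C = D/d = 35.0/6.5 = 5.3846; K_W = (4C−1)/(4C−4)+0.615/C = 1.2853; K_s = 1+0.5/C = 1.0929
F_a = (F_max−F_min)/2 = 472 N; F_m = (F_max+F_min)/2 = 768 N
τ_a = K_W·8F_aD/(πd³) = 1.2853 × 153.18 = 196.88 MPa
τ_m = K_s·8F_mD/(πd³) = 1.0929 × 249.25 = 272.39 MPa
Goodman: 1/n_f = τ_a/S_se + τ_m/S_su = 196.88/488 + 272.39/1200 = 0.40344 + 0.22699 = 0.63044
n_f = 1/0.63044 = 1.586

1.59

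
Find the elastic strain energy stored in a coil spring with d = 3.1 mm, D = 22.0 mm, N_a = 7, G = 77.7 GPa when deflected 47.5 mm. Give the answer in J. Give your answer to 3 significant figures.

13.6 J

k = Gd⁴/(8D³N_a) = (77.7×10³)(3.1⁴)/(8·22.0³·7) = 12.034 N/mm
U = ½kδ² = 0.5 × 12.034 × 47.5² = 13576 N·mm = 13.576 J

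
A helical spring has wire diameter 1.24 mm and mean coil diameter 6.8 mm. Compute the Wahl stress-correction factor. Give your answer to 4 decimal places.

C = D/d = 6.8/1.24 = 5.4839
K_W = (4C−1)/(4C−4) + 0.615/C = 20.935/17.935 + 0.1121 = 1.2794

1.2794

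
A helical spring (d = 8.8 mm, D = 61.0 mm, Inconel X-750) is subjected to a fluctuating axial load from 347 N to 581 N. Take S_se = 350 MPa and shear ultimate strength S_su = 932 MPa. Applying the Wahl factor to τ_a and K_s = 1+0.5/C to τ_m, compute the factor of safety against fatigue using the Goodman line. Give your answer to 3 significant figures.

4.67

C = D/d = 61.0/8.8 = 6.9318; K_W = (4C−1)/(4C−4)+0.615/C = 1.2152; K_s = 1+0.5/C = 1.0721
F_a = (F_max−F_min)/2 = 117 N; F_m = (F_max+F_min)/2 = 464 N
τ_a = K_W·8F_aD/(πd³) = 1.2152 × 26.669 = 32.407 MPa
τ_m = K_s·8F_mD/(πd³) = 1.0721 × 105.76 = 113.39 MPa
Goodman: 1/n_f = τ_a/S_se + τ_m/S_su = 32.407/350 + 113.39/932 = 0.09259 + 0.12167 = 0.21426
n_f = 1/0.21426 = 4.667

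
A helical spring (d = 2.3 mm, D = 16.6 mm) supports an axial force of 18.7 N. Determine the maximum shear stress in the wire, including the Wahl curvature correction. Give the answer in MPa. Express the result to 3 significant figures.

78.3 MPa

Spring index C = D/d = 16.6/2.3 = 7.2174
K_W = (4C−1)/(4C−4) + 0.615/C = 27.870/24.870 + 0.0852 = 1.2058
τ₀ = 8FD/(πd³) = 8·18.7·16.6/(π·2.3³) = 2483.36/38.224 = 64.969 MPa
τ_max = K·τ₀ = 1.2058 × 64.969 = 78.342 MPa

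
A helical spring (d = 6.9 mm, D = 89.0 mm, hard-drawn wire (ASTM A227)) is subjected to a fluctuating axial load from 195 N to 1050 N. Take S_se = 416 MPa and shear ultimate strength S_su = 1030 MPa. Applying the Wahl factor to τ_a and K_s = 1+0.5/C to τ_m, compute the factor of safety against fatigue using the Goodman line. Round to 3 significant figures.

C = D/d = 89.0/6.9 = 12.8986; K_W = (4C−1)/(4C−4)+0.615/C = 1.1107; K_s = 1+0.5/C = 1.0388
F_a = (F_max−F_min)/2 = 427.5 N; F_m = (F_max+F_min)/2 = 622.5 N
τ_a = K_W·8F_aD/(πd³) = 1.1107 × 294.93 = 327.58 MPa
τ_m = K_s·8F_mD/(πd³) = 1.0388 × 429.46 = 446.11 MPa
Goodman: 1/n_f = τ_a/S_se + τ_m/S_su = 327.58/416 + 446.11/1030 = 0.78746 + 0.43311 = 1.2206
n_f = 1/1.2206 = 0.8193

0.819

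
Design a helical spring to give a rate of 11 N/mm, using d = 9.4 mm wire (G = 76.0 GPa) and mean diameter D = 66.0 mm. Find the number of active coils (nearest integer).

N_a = Gd⁴/(8D³k) = (76.0×10³ × 9.4⁴)/(8 × 66.0³ × 11)
    = 5.93369e+08 / 2.52996e+07 = 23.45 → 23 coils

23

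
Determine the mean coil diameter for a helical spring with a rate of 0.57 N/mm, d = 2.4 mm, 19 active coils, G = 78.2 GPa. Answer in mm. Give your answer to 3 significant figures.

31.1 mm

D = (Gd⁴/(8N_a·k))^(1/3) = (78.2×10³·2.4⁴/(8·19·0.57))^(1/3)
  = (29945.6)^(1/3) = 31.0535 mm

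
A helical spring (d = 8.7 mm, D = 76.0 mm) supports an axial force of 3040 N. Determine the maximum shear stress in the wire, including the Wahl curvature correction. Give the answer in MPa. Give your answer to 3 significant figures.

Spring index C = D/d = 76.0/8.7 = 8.7356
K_W = (4C−1)/(4C−4) + 0.615/C = 33.943/30.943 + 0.0704 = 1.1674
τ₀ = 8FD/(πd³) = 8·3040·76.0/(π·8.7³) = 1.84832e+06/2068.7 = 893.45 MPa
τ_max = K·τ₀ = 1.1674 × 893.45 = 1043 MPa

1040 MPa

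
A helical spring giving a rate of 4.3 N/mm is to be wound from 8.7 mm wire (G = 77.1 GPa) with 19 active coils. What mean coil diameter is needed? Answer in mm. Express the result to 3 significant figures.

D = (Gd⁴/(8N_a·k))^(1/3) = (77.1×10³·8.7⁴/(8·19·4.3))^(1/3)
  = (675802)^(1/3) = 87.7553 mm

87.8 mm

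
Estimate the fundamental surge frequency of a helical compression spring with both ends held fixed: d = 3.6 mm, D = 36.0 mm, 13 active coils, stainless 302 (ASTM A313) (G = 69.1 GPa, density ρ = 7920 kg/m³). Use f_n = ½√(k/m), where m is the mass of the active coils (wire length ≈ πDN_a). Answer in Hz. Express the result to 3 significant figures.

71.0 Hz

k = Gd⁴/(8D³N_a) = (69.1×10³)(3.6⁴)/(8·36.0³·13) = 2.3919 N/mm = 2391.9 N/m
Wire length L = πDN_a = π·36.0·13 = 1470.3 mm
m = ρ·(πd²/4)·L = 7920 × 10.179×10⁻⁶ m² × 1.4703 m = 0.11853 kg
f_n = ½√(k/m) = 0.5·√(2391.9/0.11853) = 0.5·√(20180) = 71.029 Hz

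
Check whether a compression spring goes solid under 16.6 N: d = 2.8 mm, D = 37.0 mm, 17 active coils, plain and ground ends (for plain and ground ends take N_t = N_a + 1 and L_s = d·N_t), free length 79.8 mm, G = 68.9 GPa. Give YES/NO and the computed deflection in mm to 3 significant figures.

NO, δ = 27.0 mm

k = Gd⁴/(8D³N_a) = (68.9×10³)(2.8⁴)/(8·37.0³·17) = 0.61476 N/mm
N_t = 18; L_s = 2.8·18 = 50.4 mm; δ_solid = L₀ − L_s = 79.8 − 50.4 = 29.4 mm
δ = F/k = 16.6/0.61476 = 27.002 mm
δ < δ_solid → spring does not go solid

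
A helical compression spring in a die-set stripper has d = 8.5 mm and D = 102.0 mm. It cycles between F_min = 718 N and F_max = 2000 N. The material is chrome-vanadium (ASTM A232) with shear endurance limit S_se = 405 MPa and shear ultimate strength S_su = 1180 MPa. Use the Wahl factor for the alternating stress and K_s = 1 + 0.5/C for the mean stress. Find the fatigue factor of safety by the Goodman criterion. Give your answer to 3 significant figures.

C = D/d = 102.0/8.5 = 12.0000; K_W = (4C−1)/(4C−4)+0.615/C = 1.1194; K_s = 1+0.5/C = 1.0417
F_a = (F_max−F_min)/2 = 641 N; F_m = (F_max+F_min)/2 = 1359 N
τ_a = K_W·8F_aD/(πd³) = 1.1194 × 271.11 = 303.49 MPa
τ_m = K_s·8F_mD/(πd³) = 1.0417 × 574.78 = 598.73 MPa
Goodman: 1/n_f = τ_a/S_se + τ_m/S_su = 303.49/405 + 598.73/1180 = 0.74935 + 0.50740 = 1.2567
n_f = 1/1.2567 = 0.7957

0.796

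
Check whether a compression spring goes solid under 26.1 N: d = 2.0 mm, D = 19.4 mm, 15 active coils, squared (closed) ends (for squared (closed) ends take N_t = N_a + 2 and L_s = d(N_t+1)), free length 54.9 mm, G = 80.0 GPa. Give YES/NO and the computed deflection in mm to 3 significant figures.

k = Gd⁴/(8D³N_a) = (80.0×10³)(2.0⁴)/(8·19.4³·15) = 1.4609 N/mm
N_t = 17; L_s = 2.0·18 = 36 mm; δ_solid = L₀ − L_s = 54.9 − 36 = 18.9 mm
δ = F/k = 26.1/1.4609 = 17.866 mm
δ < δ_solid → spring does not go solid

NO, δ = 17.9 mm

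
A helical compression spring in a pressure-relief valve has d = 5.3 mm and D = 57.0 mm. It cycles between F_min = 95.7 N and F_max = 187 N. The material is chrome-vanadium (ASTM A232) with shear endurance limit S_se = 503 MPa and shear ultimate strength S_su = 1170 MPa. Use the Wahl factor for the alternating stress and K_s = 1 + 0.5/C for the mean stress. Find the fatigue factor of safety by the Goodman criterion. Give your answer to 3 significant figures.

4.47

C = D/d = 57.0/5.3 = 10.7547; K_W = (4C−1)/(4C−4)+0.615/C = 1.1341; K_s = 1+0.5/C = 1.0465
F_a = (F_max−F_min)/2 = 45.65 N; F_m = (F_max+F_min)/2 = 141.35 N
τ_a = K_W·8F_aD/(πd³) = 1.1341 × 44.507 = 50.474 MPa
τ_m = K_s·8F_mD/(πd³) = 1.0465 × 137.81 = 144.22 MPa
Goodman: 1/n_f = τ_a/S_se + τ_m/S_su = 50.474/503 + 144.22/1170 = 0.10035 + 0.12326 = 0.22361
n_f = 1/0.22361 = 4.472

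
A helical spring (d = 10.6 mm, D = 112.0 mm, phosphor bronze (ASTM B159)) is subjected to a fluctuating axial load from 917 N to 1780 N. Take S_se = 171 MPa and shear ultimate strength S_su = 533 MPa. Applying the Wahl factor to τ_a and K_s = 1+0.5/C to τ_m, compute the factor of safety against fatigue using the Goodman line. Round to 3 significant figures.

C = D/d = 112.0/10.6 = 10.5660; K_W = (4C−1)/(4C−4)+0.615/C = 1.1366; K_s = 1+0.5/C = 1.0473
F_a = (F_max−F_min)/2 = 431.5 N; F_m = (F_max+F_min)/2 = 1348.5 N
τ_a = K_W·8F_aD/(πd³) = 1.1366 × 103.33 = 117.44 MPa
τ_m = K_s·8F_mD/(πd³) = 1.0473 × 322.92 = 338.2 MPa
Goodman: 1/n_f = τ_a/S_se + τ_m/S_su = 117.44/171 + 338.2/533 = 0.68681 + 0.63452 = 1.3213
n_f = 1/1.3213 = 0.7568

0.757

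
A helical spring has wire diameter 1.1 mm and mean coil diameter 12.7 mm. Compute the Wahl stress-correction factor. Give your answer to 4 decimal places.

C = D/d = 12.7/1.1 = 11.5455
K_W = (4C−1)/(4C−4) + 0.615/C = 45.182/42.182 + 0.0533 = 1.1244

1.1244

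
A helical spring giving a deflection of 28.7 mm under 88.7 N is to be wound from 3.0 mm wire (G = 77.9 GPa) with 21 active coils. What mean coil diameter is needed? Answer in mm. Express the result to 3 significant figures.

23.0 mm

Required rate k = F/δ = 88.7/28.7 = 3.0906 N/mm
D = (Gd⁴/(8N_a·k))^(1/3) = (77.9×10³·3.0⁴/(8·21·3.0906))^(1/3)
  = (12152.7)^(1/3) = 22.9910 mm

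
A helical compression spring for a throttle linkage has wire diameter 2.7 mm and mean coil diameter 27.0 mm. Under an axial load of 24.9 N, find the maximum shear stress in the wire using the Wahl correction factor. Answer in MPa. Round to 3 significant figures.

99.6 MPa

Spring index C = D/d = 27.0/2.7 = 10.0000
K_W = (4C−1)/(4C−4) + 0.615/C = 39.000/36.000 + 0.0615 = 1.1448
τ₀ = 8FD/(πd³) = 8·24.9·27.0/(π·2.7³) = 5378.4/61.836 = 86.979 MPa
τ_max = K·τ₀ = 1.1448 × 86.979 = 99.576 MPa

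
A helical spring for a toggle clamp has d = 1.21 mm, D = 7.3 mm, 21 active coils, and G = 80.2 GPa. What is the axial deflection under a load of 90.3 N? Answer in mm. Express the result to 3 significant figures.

k = Gd⁴/(8D³N_a) = (80.2×10³)(1.21⁴)/(8·7.3³·21) = 2.6305 N/mm
δ = F/k = 90.3 / 2.6305 = 34.328 mm

34.3 mm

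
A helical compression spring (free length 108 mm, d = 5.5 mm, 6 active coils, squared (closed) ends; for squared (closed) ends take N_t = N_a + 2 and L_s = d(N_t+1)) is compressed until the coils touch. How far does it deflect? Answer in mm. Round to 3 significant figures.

N_t = 8; L_s = 5.5·9 = 49.5 mm
δ_solid = L₀ − L_s = 108 − 49.5 = 58.5 mm

58.5 mm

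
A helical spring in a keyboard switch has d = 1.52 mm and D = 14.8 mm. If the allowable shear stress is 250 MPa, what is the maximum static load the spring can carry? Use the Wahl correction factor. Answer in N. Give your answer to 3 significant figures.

C = D/d = 14.8/1.52 = 9.7368
K_W = (4C−1)/(4C−4) + 0.615/C = 37.947/34.947 + 0.0632 = 1.1490
τ_max = K·8FD/(πd³) → F_max = τ_allow·πd³/(8DK)
F_max = 250·π·1.52³/(8·14.8·1.1490) = 2758.2/136.04 = 20.274 N

20.3 N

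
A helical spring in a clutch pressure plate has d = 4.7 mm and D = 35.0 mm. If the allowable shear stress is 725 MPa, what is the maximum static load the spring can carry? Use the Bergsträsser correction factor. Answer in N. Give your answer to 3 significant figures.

712 N

C = D/d = 35.0/4.7 = 7.4468
K_B = (4C+2)/(4C−3) = 31.787/26.787 = 1.1867
τ_max = K·8FD/(πd³) → F_max = τ_allow·πd³/(8DK)
F_max = 725·π·4.7³/(8·35.0·1.1867) = 2.3647e+05/332.26 = 711.7 N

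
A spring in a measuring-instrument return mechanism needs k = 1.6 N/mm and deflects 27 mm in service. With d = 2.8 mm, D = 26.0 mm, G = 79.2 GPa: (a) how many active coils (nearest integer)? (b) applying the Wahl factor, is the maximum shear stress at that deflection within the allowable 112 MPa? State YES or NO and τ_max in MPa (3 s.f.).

(a) 22 coils; (b) NO, τ_max = 148 MPa

N_a = Gd⁴/(8D³k) = (79.2×10³)(2.8⁴)/(8·26.0³·1.6) = 21.64 → N_a = 22
Actual rate k = Gd⁴/(8D³·22) = 1.5737 N/mm
Working load F = kδ = 1.5737·27 = 42.49 N
C = 26.0/2.8 = 9.2857; K_W = (4C−1)/(4C−4)+0.615/C = 1.1567
τ_max = K_W·8FD/(πd³) = 1.1567·128.15 = 148.24 MPa
τ_max > 112 MPa → exceeds allowable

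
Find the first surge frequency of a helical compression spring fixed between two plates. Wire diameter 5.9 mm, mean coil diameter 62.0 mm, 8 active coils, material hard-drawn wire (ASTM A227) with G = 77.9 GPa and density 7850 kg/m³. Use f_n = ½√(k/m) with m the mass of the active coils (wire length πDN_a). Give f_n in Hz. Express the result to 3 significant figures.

k = Gd⁴/(8D³N_a) = (77.9×10³)(5.9⁴)/(8·62.0³·8) = 6.1886 N/mm = 6188.6 N/m
Wire length L = πDN_a = π·62.0·8 = 1558.2 mm
m = ρ·(πd²/4)·L = 7850 × 27.34×10⁻⁶ m² × 1.5582 m = 0.33442 kg
f_n = ½√(k/m) = 0.5·√(6188.6/0.33442) = 0.5·√(18505) = 68.017 Hz

68.0 Hz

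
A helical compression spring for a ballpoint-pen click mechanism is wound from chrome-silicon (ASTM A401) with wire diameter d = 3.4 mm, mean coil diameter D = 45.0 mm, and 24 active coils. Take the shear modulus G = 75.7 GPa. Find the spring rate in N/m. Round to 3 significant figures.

578 N/m

k = Gd⁴/(8D³N_a) = (75.7×10³ × 3.4⁴) / (8 × 45.0³ × 24)
  = 1.01161e+07 / 1.7496e+07 = 0.57819 N/mm = 578.19 N/m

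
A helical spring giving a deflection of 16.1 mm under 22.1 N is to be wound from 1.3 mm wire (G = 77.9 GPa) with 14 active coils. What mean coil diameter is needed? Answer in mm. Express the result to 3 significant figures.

11.3 mm

Required rate k = F/δ = 22.1/16.1 = 1.3727 N/mm
D = (Gd⁴/(8N_a·k))^(1/3) = (77.9×10³·1.3⁴/(8·14·1.3727))^(1/3)
  = (1447.19)^(1/3) = 11.3112 mm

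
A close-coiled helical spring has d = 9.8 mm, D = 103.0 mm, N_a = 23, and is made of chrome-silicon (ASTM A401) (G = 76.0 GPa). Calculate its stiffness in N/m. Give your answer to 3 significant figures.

3490 N/m

k = Gd⁴/(8D³N_a) = (76.0×10³ × 9.8⁴) / (8 × 103.0³ × 23)
  = 7.01e+08 / 2.01062e+08 = 3.4865 N/mm = 3486.5 N/m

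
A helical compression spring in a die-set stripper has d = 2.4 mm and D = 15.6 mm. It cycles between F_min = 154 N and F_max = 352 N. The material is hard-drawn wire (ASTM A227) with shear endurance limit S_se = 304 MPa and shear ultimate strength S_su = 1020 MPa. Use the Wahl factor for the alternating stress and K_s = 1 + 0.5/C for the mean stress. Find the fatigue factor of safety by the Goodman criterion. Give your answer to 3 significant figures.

C = D/d = 15.6/2.4 = 6.5000; K_W = (4C−1)/(4C−4)+0.615/C = 1.2310; K_s = 1+0.5/C = 1.0769
F_a = (F_max−F_min)/2 = 99 N; F_m = (F_max+F_min)/2 = 253 N
τ_a = K_W·8F_aD/(πd³) = 1.2310 × 284.49 = 350.2 MPa
τ_m = K_s·8F_mD/(πd³) = 1.0769 × 727.03 = 782.95 MPa
Goodman: 1/n_f = τ_a/S_se + τ_m/S_su = 350.2/304 + 782.95/1020 = 1.15198 + 0.76760 = 1.9196
n_f = 1/1.9196 = 0.5209

0.521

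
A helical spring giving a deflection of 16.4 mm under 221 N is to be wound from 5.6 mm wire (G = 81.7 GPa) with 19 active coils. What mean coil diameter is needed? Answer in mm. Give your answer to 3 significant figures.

Required rate k = F/δ = 221/16.4 = 13.476 N/mm
D = (Gd⁴/(8N_a·k))^(1/3) = (81.7×10³·5.6⁴/(8·19·13.476))^(1/3)
  = (39226.7)^(1/3) = 33.9777 mm

34.0 mm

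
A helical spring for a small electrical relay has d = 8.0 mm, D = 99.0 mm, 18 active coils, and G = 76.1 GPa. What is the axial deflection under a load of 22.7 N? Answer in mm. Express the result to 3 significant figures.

10.2 mm

k = Gd⁴/(8D³N_a) = (76.1×10³)(8.0⁴)/(8·99.0³·18) = 2.2309 N/mm
δ = F/k = 22.7 / 2.2309 = 10.175 mm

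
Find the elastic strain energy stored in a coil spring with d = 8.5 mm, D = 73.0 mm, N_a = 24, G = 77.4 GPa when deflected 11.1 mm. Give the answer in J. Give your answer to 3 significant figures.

0.333 J

k = Gd⁴/(8D³N_a) = (77.4×10³)(8.5⁴)/(8·73.0³·24) = 5.4094 N/mm
U = ½kδ² = 0.5 × 5.4094 × 11.1² = 333.24 N·mm = 0.33324 J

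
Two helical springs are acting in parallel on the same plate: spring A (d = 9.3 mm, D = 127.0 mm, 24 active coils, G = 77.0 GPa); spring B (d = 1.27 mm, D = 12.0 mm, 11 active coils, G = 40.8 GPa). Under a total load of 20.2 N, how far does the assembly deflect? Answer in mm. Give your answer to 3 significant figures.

9.34 mm

k_A = Gd⁴/(8D³N_a) = (77.0×10³)(9.3⁴)/(8·127.0³·24) = 1.4646 N/mm
k_B = Gd⁴/(8D³N_a) = (40.8×10³)(1.27⁴)/(8·12.0³·11) = 0.69799 N/mm
Parallel: k_eq = 1.4646 + 0.69799 = 2.1626 N/mm
δ = F/k_eq = 20.2/2.1626 = 9.3408 mm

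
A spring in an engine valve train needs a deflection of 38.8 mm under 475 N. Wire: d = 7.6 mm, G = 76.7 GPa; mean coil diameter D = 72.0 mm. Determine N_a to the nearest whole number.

7

Required rate k = F/δ = 475/38.8 = 12.242 N/mm
N_a = Gd⁴/(8D³k) = (76.7×10³ × 7.6⁴)/(8 × 72.0³ × 12.242)
    = 2.55888e+08 / 3.65552e+07 = 7 → 7 coils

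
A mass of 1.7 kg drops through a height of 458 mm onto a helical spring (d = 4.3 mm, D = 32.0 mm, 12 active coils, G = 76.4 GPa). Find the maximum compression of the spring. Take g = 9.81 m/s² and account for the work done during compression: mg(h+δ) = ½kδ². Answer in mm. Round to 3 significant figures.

44.9 mm

k = Gd⁴/(8D³N_a) = (76.4×10³)(4.3⁴)/(8·32.0³·12) = 8.3032 N/mm
W = mg = 1.7 × 9.81 = 16.677 N
½kδ² − Wδ − Wh = 0 → δ = (W + √(W² + 2kWh))/k
δ = (16.677 + √(278.12 + 126841))/8.3032 = (16.677 + 356.54)/8.3032 = 44.948 mm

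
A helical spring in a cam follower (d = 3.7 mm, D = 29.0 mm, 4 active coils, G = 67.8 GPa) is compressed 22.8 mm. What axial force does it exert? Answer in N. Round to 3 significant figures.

k = Gd⁴/(8D³N_a) = (67.8×10³)(3.7⁴)/(8·29.0³·4) = 16.281 N/mm
F = k·δ = 16.281 × 22.8 = 371.22 N

371 N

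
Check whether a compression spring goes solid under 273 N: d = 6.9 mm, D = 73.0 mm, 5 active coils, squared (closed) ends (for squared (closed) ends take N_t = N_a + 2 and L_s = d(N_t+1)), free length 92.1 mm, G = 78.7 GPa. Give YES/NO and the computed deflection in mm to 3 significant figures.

k = Gd⁴/(8D³N_a) = (78.7×10³)(6.9⁴)/(8·73.0³·5) = 11.464 N/mm
N_t = 7; L_s = 6.9·8 = 55.2 mm; δ_solid = L₀ − L_s = 92.1 − 55.2 = 36.9 mm
δ = F/k = 273/11.464 = 23.813 mm
δ < δ_solid → spring does not go solid

NO, δ = 23.8 mm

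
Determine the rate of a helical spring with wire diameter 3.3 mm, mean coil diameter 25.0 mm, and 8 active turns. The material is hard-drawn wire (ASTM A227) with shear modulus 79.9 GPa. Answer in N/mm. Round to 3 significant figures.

9.48 N/mm

k = Gd⁴/(8D³N_a) = (79.9×10³ × 3.3⁴) / (8 × 25.0³ × 8)
  = 9.47551e+06 / 1e+06 = 9.4755 N/mm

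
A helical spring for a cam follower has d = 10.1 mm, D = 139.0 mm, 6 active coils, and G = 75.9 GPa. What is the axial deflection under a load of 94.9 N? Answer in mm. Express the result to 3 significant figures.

k = Gd⁴/(8D³N_a) = (75.9×10³)(10.1⁴)/(8·139.0³·6) = 6.1269 N/mm
δ = F/k = 94.9 / 6.1269 = 15.489 mm

15.5 mm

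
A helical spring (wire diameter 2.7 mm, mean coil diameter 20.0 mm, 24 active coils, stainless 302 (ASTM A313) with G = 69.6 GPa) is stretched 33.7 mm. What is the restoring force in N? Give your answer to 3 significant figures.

k = Gd⁴/(8D³N_a) = (69.6×10³)(2.7⁴)/(8·20.0³·24) = 2.4081 N/mm
F = k·δ = 2.4081 × 33.7 = 81.153 N

81.2 N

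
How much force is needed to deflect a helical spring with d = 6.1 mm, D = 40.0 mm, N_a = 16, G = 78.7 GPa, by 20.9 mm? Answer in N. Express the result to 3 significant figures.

k = Gd⁴/(8D³N_a) = (78.7×10³)(6.1⁴)/(8·40.0³·16) = 13.302 N/mm
F = k·δ = 13.302 × 20.9 = 278 N

278 N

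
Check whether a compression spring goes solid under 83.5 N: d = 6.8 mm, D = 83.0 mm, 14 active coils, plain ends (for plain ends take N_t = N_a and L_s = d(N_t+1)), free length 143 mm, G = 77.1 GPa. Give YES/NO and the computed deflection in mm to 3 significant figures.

NO, δ = 32.4 mm

k = Gd⁴/(8D³N_a) = (77.1×10³)(6.8⁴)/(8·83.0³·14) = 2.5742 N/mm
N_t = 14; L_s = 6.8·15 = 102 mm; δ_solid = L₀ − L_s = 143 − 102 = 41 mm
δ = F/k = 83.5/2.5742 = 32.438 mm
δ < δ_solid → spring does not go solid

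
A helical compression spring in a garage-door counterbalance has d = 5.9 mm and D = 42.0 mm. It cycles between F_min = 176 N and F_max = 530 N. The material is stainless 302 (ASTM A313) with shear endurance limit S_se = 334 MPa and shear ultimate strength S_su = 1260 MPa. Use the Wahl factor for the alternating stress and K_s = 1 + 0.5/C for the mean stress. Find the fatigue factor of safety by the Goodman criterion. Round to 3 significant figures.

C = D/d = 42.0/5.9 = 7.1186; K_W = (4C−1)/(4C−4)+0.615/C = 1.2090; K_s = 1+0.5/C = 1.0702
F_a = (F_max−F_min)/2 = 177 N; F_m = (F_max+F_min)/2 = 353 N
τ_a = K_W·8F_aD/(πd³) = 1.2090 × 92.174 = 111.44 MPa
τ_m = K_s·8F_mD/(πd³) = 1.0702 × 183.83 = 196.74 MPa
Goodman: 1/n_f = τ_a/S_se + τ_m/S_su = 111.44/334 + 196.74/1260 = 0.33364 + 0.15614 = 0.48978
n_f = 1/0.48978 = 2.042

2.04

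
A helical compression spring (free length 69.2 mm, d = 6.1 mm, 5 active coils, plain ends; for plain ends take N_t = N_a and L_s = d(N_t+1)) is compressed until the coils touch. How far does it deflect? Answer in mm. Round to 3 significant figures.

N_t = 5; L_s = 6.1·6 = 36.6 mm
δ_solid = L₀ − L_s = 69.2 − 36.6 = 32.6 mm

32.6 mm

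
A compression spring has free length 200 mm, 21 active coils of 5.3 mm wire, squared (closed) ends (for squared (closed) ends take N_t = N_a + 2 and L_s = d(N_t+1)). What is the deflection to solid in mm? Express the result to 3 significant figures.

72.8 mm

N_t = 23; L_s = 5.3·24 = 127.2 mm
δ_solid = L₀ − L_s = 200 − 127.2 = 72.8 mm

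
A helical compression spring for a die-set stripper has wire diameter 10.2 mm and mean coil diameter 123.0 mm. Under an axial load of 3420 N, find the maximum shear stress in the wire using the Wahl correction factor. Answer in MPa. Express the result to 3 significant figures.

1130 MPa

Spring index C = D/d = 123.0/10.2 = 12.0588
K_W = (4C−1)/(4C−4) + 0.615/C = 47.235/44.235 + 0.0510 = 1.1188
τ₀ = 8FD/(πd³) = 8·3420·123.0/(π·10.2³) = 3.36528e+06/3333.9 = 1009.4 MPa
τ_max = K·τ₀ = 1.1188 × 1009.4 = 1129.4 MPa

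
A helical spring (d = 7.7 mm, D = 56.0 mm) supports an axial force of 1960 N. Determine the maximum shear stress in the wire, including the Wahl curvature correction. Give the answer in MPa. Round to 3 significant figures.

737 MPa

Spring index C = D/d = 56.0/7.7 = 7.2727
K_W = (4C−1)/(4C−4) + 0.615/C = 28.091/25.091 + 0.0846 = 1.2041
τ₀ = 8FD/(πd³) = 8·1960·56.0/(π·7.7³) = 878080/1434.2 = 612.23 MPa
τ_max = K·τ₀ = 1.2041 × 612.23 = 737.2 MPa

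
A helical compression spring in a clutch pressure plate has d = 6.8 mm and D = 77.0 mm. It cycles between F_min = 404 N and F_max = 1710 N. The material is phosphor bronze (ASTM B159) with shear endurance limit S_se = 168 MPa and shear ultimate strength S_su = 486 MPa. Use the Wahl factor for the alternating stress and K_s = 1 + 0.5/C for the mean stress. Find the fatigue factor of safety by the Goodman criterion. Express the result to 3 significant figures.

0.241

C = D/d = 77.0/6.8 = 11.3235; K_W = (4C−1)/(4C−4)+0.615/C = 1.1270; K_s = 1+0.5/C = 1.0442
F_a = (F_max−F_min)/2 = 653 N; F_m = (F_max+F_min)/2 = 1057 N
τ_a = K_W·8F_aD/(πd³) = 1.1270 × 407.21 = 458.91 MPa
τ_m = K_s·8F_mD/(πd³) = 1.0442 × 659.14 = 688.25 MPa
Goodman: 1/n_f = τ_a/S_se + τ_m/S_su = 458.91/168 + 688.25/486 = 2.73160 + 1.41615 = 4.1477
n_f = 1/4.1477 = 0.2411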